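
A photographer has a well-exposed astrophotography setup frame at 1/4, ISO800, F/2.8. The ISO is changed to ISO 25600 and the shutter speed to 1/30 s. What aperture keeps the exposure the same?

f/5.6

ISO: 800 → 1600 → 3200 → 6400 → 12800 → 25600 — 5 stops raised (brighter).
Shutter speed: 1/4 → 1/8 → 1/15 → 1/30 — 3 stops shorter (darker).
Net change so far: 2 stops brighter. Offset with the aperture: f/2.8 → f/4 → f/5.6.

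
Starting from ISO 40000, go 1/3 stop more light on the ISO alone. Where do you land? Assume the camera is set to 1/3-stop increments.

ISO: 40000 → 51200 — 1/3 stop raised (brighter).

ISO 51200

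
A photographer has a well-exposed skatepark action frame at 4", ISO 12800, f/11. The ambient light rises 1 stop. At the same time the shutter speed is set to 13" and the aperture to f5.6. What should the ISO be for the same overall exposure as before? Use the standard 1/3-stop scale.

ISO 500

Scene light: 1 stop brighter.
Shutter speed: 4 → 5 → 6 → 8 → 10 → 13 — 1 2/3 stops longer (brighter).
Aperture: f/11 → f/10 → f/9 → f/8 → f/7.1 → f/6.3 → f/5.6 — 2 stops opened up (brighter).
Net so far: 4 2/3 stops brighter. ISO: 12800 → 10000 → 8000 → 6400 → 5000 → 4000 → 3200 → 2500 → 2000 → 1600 → 1250 → 1000 → 800 → 640 → 500.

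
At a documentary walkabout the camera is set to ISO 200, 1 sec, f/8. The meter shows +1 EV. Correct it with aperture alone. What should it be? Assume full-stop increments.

f/11

Overexposed by 1 stop → need 1 stop darker.
Aperture: f/8 → f/11.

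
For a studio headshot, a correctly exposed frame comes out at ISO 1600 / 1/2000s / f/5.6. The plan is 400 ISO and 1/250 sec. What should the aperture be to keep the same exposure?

f/8

ISO: 1600 → 800 → 400 — 2 stops lower (darker).
Shutter speed: 1/2000 → 1/1000 → 1/500 → 1/250 — 3 stops slower (brighter).
Net change so far: 1 stop brighter. Offset with the aperture: f/5.6 → f/8.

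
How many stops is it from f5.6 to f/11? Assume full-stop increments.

2 stops

f/5.6 → f/8 → f/11 — count the steps: 2 stops.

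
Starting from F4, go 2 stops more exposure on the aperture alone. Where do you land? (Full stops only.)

Aperture: f/4 → f/2.8 → f/2 — 2 stops opened up (brighter).

f/2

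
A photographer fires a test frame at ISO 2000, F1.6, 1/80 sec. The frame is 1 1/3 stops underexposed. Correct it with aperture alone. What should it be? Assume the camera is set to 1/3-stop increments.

Underexposed by 1 1/3 stops → need 1 1/3 stops brighter.
Aperture: f/1.6 → f/1.4 → f/1.2 → f/1.1 → f/1.0.

f/1.0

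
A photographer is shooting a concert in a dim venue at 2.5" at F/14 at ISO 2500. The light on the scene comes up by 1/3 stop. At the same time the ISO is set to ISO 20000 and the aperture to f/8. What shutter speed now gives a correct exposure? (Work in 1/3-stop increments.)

1/13s

Scene light: 1/3 stop brighter.
ISO: 2500 → 3200 → 4000 → 5000 → 6400 → 8000 → 10000 → 12800 → 16000 → 20000 — 3 stops raised (brighter).
Aperture: f/14 → f/13 → f/11 → f/10 → f/9 → f/8 — 1 2/3 stops opened up (brighter).
Net so far: 5 stops brighter. Shutter speed: 2.5 → 2 → 1.6 → 1.3 → 1 → 0.8 → 0.6 → 0.5 → 0.4 → 0.3 → 1/4 → 1/5 → 1/6 → 1/8 → 1/10 → 1/13.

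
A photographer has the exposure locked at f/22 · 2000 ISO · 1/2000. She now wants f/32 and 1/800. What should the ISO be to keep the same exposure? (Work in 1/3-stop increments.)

Aperture: f/22 → f/25 → f/29 → f/32 — 1 stop smaller aperture (darker).
Shutter speed: 1/2000 → 1/1600 → 1/1250 → 1/1000 → 1/800 — 1 1/3 stops longer (brighter).
Net change so far: 1/3 stop brighter. Offset with the ISO: 2000 → 1600.

ISO 1600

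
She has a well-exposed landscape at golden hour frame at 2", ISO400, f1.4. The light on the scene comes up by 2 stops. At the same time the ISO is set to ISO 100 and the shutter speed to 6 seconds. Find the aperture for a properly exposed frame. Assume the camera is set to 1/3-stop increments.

f/2.5

Scene light: 2 stops brighter.
ISO: 400 → 320 → 250 → 200 → 160 → 125 → 100 — 2 stops dropped (darker).
Shutter speed: 2 → 2.5 → 3.2 → 4 → 5 → 6 — 1 2/3 stops slower (brighter).
Net so far: 1 2/3 stops brighter. Aperture: f/1.4 → f/1.6 → f/1.8 → f/2 → f/2.2 → f/2.5.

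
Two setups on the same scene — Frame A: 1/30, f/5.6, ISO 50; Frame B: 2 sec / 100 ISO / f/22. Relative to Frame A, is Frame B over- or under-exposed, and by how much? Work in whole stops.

3 stops brighter

Aperture: f/5.6 → f/8 → f/11 → f/16 → f/22 — 4 stops smaller aperture (darker).
Shutter speed: 1/30 → 1/15 → 1/8 → 1/4 → 1/2 → 1 → 2 — 6 stops longer (brighter).
ISO: 50 → 100 — 1 stop raised (brighter).
Net: −4 +6 +1 = +3 stops.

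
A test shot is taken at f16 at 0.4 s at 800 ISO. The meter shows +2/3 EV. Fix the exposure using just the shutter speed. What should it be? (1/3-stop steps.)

1/4s

Overexposed by 2/3 stop → need 2/3 stop darker.
Shutter speed: 0.4 → 0.3 → 1/4.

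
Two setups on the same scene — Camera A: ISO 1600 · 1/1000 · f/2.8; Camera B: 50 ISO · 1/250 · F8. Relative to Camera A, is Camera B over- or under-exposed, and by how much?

6 stops darker

Aperture: f/2.8 → f/4 → f/5.6 → f/8 — 3 stops narrower (darker).
Shutter speed: 1/1000 → 1/500 → 1/250 — 2 stops slower (brighter).
ISO: 1600 → 800 → 400 → 200 → 100 → 50 — 5 stops dropped (darker).
Net: −3 +2 −5 = −6 stops.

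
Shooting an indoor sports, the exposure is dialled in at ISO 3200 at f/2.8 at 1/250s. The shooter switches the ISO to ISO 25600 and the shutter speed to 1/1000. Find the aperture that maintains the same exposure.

ISO: 3200 → 6400 → 12800 → 25600 — 3 stops raised (brighter).
Shutter speed: 1/250 → 1/500 → 1/1000 — 2 stops faster (darker).
Net change so far: 1 stop brighter. Offset with the aperture: f/2.8 → f/4.

f/4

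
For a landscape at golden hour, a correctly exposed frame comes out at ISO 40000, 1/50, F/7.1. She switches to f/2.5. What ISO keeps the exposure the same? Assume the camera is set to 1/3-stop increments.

ISO 5000

Aperture: f/7.1 → f/6.3 → f/5.6 → f/5 → f/4.5 → f/4 → f/3.5 → f/3.2 → f/2.8 → f/2.5 — 3 stops opened up (brighter).
Need 3 stops darker from the ISO: 40000 → 32000 → 25600 → 20000 → 16000 → 12800 → 10000 → 8000 → 6400 → 5000.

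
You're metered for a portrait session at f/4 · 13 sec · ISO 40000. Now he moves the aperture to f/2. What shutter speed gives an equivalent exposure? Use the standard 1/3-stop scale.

3.2 s

Aperture: f/4 → f/3.5 → f/3.2 → f/2.8 → f/2.5 → f/2.2 → f/2 — 2 stops larger aperture (brighter).
Need 2 stops darker from the shutter speed: 13 → 10 → 8 → 6 → 5 → 4 → 3.2.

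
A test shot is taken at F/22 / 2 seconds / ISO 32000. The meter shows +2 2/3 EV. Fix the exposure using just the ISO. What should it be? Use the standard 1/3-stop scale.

ISO 5000

Overexposed by 2 2/3 stops → need 2 2/3 stops darker.
ISO: 32000 → 25600 → 20000 → 16000 → 12800 → 10000 → 8000 → 6400 → 5000.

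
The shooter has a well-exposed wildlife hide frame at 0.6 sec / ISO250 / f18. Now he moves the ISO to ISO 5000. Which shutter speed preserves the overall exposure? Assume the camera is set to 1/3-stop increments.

1/30s

ISO: 250 → 320 → 400 → 500 → 640 → 800 → 1000 → 1250 → 1600 → 2000 → 2500 → 3200 → 4000 → 5000 — 4 1/3 stops higher (brighter).
Need 4 1/3 stops darker from the shutter speed: 0.6 → 0.5 → 0.4 → 0.3 → 1/4 → 1/5 → 1/6 → 1/8 → 1/10 → 1/13 → 1/15 → 1/20 → 1/25 → 1/30.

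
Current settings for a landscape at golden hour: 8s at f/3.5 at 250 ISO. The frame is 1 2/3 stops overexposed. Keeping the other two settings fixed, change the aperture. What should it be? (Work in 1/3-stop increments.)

f/6.3

Overexposed by 1 2/3 stops → need 1 2/3 stops darker.
Aperture: f/3.5 → f/4 → f/4.5 → f/5 → f/5.6 → f/6.3.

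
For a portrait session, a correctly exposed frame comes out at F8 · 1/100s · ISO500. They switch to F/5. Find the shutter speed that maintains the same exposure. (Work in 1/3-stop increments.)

Aperture: f/8 → f/7.1 → f/6.3 → f/5.6 → f/5 — 1 1/3 stops larger aperture (brighter).
Need 1 1/3 stops darker from the shutter speed: 1/100 → 1/125 → 1/160 → 1/200 → 1/250.

1/250s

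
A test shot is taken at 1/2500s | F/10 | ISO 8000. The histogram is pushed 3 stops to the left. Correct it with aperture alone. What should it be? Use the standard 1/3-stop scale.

f/3.5

Underexposed by 3 stops → need 3 stops brighter.
Aperture: f/10 → f/9 → f/8 → f/7.1 → f/6.3 → f/5.6 → f/5 → f/4.5 → f/4 → f/3.5.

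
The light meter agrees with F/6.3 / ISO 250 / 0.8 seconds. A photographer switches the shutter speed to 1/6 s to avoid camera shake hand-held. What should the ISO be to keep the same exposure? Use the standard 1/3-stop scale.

ISO 1250

Shutter speed: 0.8 → 0.6 → 0.5 → 0.4 → 0.3 → 1/4 → 1/5 → 1/6 — 2 1/3 stops shorter (darker).
Need 2 1/3 stops brighter from the ISO: 250 → 320 → 400 → 500 → 640 → 800 → 1000 → 1250.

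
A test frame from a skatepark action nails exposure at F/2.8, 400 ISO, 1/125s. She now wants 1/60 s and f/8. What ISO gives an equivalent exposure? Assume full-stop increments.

Shutter speed: 1/125 → 1/60 — 1 stop longer (brighter).
Aperture: f/2.8 → f/4 → f/5.6 → f/8 — 3 stops stopped down (darker).
Net change so far: 2 stops darker. Offset with the ISO: 400 → 800 → 1600.

ISO 1600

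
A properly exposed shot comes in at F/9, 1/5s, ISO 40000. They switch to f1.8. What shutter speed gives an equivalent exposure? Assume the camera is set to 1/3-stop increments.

Aperture: f/9 → f/8 → f/7.1 → f/6.3 → f/5.6 → f/5 → f/4.5 → f/4 → f/3.5 → f/3.2 → f/2.8 → f/2.5 → f/2.2 → f/2 → f/1.8 — 4 2/3 stops larger aperture (brighter).
Need 4 2/3 stops darker from the shutter speed: 1/5 → 1/6 → 1/8 → 1/10 → 1/13 → 1/15 → 1/20 → 1/25 → 1/30 → 1/40 → 1/50 → 1/60 → 1/80 → 1/100 → 1/125.

1/125s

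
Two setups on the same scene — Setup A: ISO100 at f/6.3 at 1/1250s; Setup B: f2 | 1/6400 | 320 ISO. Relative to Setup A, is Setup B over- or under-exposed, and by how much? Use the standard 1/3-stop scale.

Aperture: f/6.3 → f/5.6 → f/5 → f/4.5 → f/4 → f/3.5 → f/3.2 → f/2.8 → f/2.5 → f/2.2 → f/2 — 3 1/3 stops larger aperture (brighter).
Shutter speed: 1/1250 → 1/1600 → 1/2000 → 1/2500 → 1/3200 → 1/4000 → 1/5000 → 1/6400 — 2 1/3 stops faster (darker).
ISO: 100 → 125 → 160 → 200 → 250 → 320 — 1 2/3 stops raised (brighter).
Net: +3 1/3 −2 1/3 +1 2/3 = +2 2/3 stops.

2 2/3 stops brighter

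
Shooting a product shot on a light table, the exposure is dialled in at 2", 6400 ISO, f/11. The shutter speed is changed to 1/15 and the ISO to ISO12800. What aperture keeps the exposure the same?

Shutter speed: 2 → 1 → 1/2 → 1/4 → 1/8 → 1/15 — 5 stops faster (darker).
ISO: 6400 → 12800 — 1 stop higher (brighter).
Net change so far: 4 stops darker. Offset with the aperture: f/11 → f/8 → f/5.6 → f/4 → f/2.8.

f/2.8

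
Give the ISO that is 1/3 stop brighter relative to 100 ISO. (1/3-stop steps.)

ISO 125

ISO: 100 → 125 — 1/3 stop raised (brighter).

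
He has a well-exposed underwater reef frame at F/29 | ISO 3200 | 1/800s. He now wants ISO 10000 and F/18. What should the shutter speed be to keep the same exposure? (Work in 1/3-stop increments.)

1/6400s

ISO: 3200 → 4000 → 5000 → 6400 → 8000 → 10000 — 1 2/3 stops raised (brighter).
Aperture: f/29 → f/25 → f/22 → f/20 → f/18 — 1 1/3 stops opened up (brighter).
Net change so far: 3 stops brighter. Offset with the shutter speed: 1/800 → 1/1000 → 1/1250 → 1/1600 → 1/2000 → 1/2500 → 1/3200 → 1/4000 → 1/5000 → 1/6400.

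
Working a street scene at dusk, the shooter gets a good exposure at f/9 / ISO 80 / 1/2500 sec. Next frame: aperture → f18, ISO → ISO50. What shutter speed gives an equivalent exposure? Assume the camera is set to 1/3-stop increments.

Aperture: f/9 → f/10 → f/11 → f/13 → f/14 → f/16 → f/18 — 2 stops stopped down (darker).
ISO: 80 → 64 → 50 — 2/3 stop dropped (darker).
Net change so far: 2 2/3 stops darker. Offset with the shutter speed: 1/2500 → 1/2000 → 1/1600 → 1/1250 → 1/1000 → 1/800 → 1/640 → 1/500 → 1/400.

1/400s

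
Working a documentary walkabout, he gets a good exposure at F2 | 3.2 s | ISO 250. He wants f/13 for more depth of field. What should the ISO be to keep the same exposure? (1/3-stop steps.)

ISO 10000

Aperture: f/2 → f/2.2 → f/2.5 → f/2.8 → f/3.2 → f/3.5 → f/4 → f/4.5 → f/5 → f/5.6 → f/6.3 → f/7.1 → f/8 → f/9 → f/10 → f/11 → f/13 — 5 1/3 stops narrower (darker).
Need 5 1/3 stops brighter from the ISO: 250 → 320 → 400 → 500 → 640 → 800 → 1000 → 1250 → 1600 → 2000 → 2500 → 3200 → 4000 → 5000 → 6400 → 8000 → 10000.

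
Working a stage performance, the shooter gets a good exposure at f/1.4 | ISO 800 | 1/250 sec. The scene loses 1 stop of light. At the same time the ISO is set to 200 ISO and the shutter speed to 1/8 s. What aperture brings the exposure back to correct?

f/2.8

Scene light: 1 stop darker.
ISO: 800 → 400 → 200 — 2 stops dropped (darker).
Shutter speed: 1/250 → 1/125 → 1/60 → 1/30 → 1/15 → 1/8 — 5 stops longer (brighter).
Net so far: 2 stops brighter. Aperture: f/1.4 → f/2 → f/2.8.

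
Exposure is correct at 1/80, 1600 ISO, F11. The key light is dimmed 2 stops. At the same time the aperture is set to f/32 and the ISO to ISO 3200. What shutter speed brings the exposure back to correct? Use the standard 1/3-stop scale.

1/5s

Scene light: 2 stops darker.
Aperture: f/11 → f/13 → f/14 → f/16 → f/18 → f/20 → f/22 → f/25 → f/29 → f/32 — 3 stops smaller aperture (darker).
ISO: 1600 → 2000 → 2500 → 3200 — 1 stop raised (brighter).
Net so far: 4 stops darker. Shutter speed: 1/80 → 1/60 → 1/50 → 1/40 → 1/30 → 1/25 → 1/20 → 1/15 → 1/13 → 1/10 → 1/8 → 1/6 → 1/5.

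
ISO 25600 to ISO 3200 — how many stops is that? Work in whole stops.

25600 → 12800 → 6400 → 3200 — count the steps: 3 stops.

3 stops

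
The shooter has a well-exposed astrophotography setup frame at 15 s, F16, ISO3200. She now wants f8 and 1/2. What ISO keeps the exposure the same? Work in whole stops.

ISO 25600

Aperture: f/16 → f/11 → f/8 — 2 stops opened up (brighter).
Shutter speed: 15 → 8 → 4 → 2 → 1 → 1/2 — 5 stops faster (darker).
Net change so far: 3 stops darker. Offset with the ISO: 3200 → 6400 → 12800 → 25600.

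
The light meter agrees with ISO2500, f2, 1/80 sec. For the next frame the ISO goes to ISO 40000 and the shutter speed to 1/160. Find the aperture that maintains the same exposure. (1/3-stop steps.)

f/5.6

ISO: 2500 → 3200 → 4000 → 5000 → 6400 → 8000 → 10000 → 12800 → 16000 → 20000 → 25600 → 32000 → 40000 — 4 stops higher (brighter).
Shutter speed: 1/80 → 1/100 → 1/125 → 1/160 — 1 stop faster (darker).
Net change so far: 3 stops brighter. Offset with the aperture: f/2 → f/2.2 → f/2.5 → f/2.8 → f/3.2 → f/3.5 → f/4 → f/4.5 → f/5 → f/5.6.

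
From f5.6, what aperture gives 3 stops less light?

Aperture: f/5.6 → f/8 → f/11 → f/16 — 3 stops stopped down (darker).

f/16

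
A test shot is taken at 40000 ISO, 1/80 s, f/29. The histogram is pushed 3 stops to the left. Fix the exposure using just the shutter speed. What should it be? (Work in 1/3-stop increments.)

Underexposed by 3 stops → need 3 stops brighter.
Shutter speed: 1/80 → 1/60 → 1/50 → 1/40 → 1/30 → 1/25 → 1/20 → 1/15 → 1/13 → 1/10.

1/10s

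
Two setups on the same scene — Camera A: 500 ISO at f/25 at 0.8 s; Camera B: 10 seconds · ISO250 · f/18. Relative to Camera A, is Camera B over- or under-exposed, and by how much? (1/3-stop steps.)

Aperture: f/25 → f/22 → f/20 → f/18 — 1 stop wider (brighter).
Shutter speed: 0.8 → 1 → 1.3 → 1.6 → 2 → 2.5 → 3.2 → 4 → 5 → 6 → 8 → 10 — 3 2/3 stops longer (brighter).
ISO: 500 → 400 → 320 → 250 — 1 stop dropped (darker).
Net: +1 +3 2/3 −1 = +3 2/3 stops.

3 2/3 stops brighter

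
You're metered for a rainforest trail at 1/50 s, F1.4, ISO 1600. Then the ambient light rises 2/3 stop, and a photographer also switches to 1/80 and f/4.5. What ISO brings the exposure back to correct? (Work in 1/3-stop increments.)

ISO 16000

Scene light: 2/3 stop brighter.
Shutter speed: 1/50 → 1/60 → 1/80 — 2/3 stop shorter (darker).
Aperture: f/1.4 → f/1.6 → f/1.8 → f/2 → f/2.2 → f/2.5 → f/2.8 → f/3.2 → f/3.5 → f/4 → f/4.5 — 3 1/3 stops smaller aperture (darker).
Net so far: 3 1/3 stops darker. ISO: 1600 → 2000 → 2500 → 3200 → 4000 → 5000 → 6400 → 8000 → 10000 → 12800 → 16000.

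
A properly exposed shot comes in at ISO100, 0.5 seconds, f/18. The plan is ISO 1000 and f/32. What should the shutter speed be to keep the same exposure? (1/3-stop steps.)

ISO: 100 → 125 → 160 → 200 → 250 → 320 → 400 → 500 → 640 → 800 → 1000 — 3 1/3 stops higher (brighter).
Aperture: f/18 → f/20 → f/22 → f/25 → f/29 → f/32 — 1 2/3 stops smaller aperture (darker).
Net change so far: 1 2/3 stops brighter. Offset with the shutter speed: 0.5 → 0.4 → 0.3 → 1/4 → 1/5 → 1/6.

1/6s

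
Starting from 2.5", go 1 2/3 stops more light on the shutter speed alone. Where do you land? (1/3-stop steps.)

Shutter speed: 2.5 → 3.2 → 4 → 5 → 6 → 8 — 1 2/3 stops slower (brighter).

8 s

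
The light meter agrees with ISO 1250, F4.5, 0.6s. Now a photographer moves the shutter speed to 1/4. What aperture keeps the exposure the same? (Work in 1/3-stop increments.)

Shutter speed: 0.6 → 0.5 → 0.4 → 0.3 → 1/4 — 1 1/3 stops faster (darker).
Need 1 1/3 stops brighter from the aperture: f/4.5 → f/4 → f/3.5 → f/3.2 → f/2.8.

f/2.8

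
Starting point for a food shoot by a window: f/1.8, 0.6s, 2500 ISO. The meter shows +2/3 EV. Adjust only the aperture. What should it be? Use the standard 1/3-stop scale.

f/2.2

Overexposed by 2/3 stop → need 2/3 stop darker.
Aperture: f/1.8 → f/2 → f/2.2.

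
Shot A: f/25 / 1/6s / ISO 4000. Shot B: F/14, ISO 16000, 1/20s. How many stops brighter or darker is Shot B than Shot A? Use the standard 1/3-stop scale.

2 stops brighter

Aperture: f/25 → f/22 → f/20 → f/18 → f/16 → f/14 — 1 2/3 stops larger aperture (brighter).
Shutter speed: 1/6 → 1/8 → 1/10 → 1/13 → 1/15 → 1/20 — 1 2/3 stops shorter (darker).
ISO: 4000 → 5000 → 6400 → 8000 → 10000 → 12800 → 16000 — 2 stops raised (brighter).
Net: +1 2/3 −1 2/3 +2 = +2 stops.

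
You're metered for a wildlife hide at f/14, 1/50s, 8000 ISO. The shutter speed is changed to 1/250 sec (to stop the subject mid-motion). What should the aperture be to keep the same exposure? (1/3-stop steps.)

Shutter speed: 1/50 → 1/60 → 1/80 → 1/100 → 1/125 → 1/160 → 1/200 → 1/250 — 2 1/3 stops shorter (darker).
Need 2 1/3 stops brighter from the aperture: f/14 → f/13 → f/11 → f/10 → f/9 → f/8 → f/7.1 → f/6.3.

f/6.3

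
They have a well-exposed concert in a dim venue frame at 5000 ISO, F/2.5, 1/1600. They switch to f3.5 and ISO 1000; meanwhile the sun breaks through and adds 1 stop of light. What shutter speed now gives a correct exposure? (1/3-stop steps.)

1/320s

Scene light: 1 stop brighter.
Aperture: f/2.5 → f/2.8 → f/3.2 → f/3.5 — 1 stop narrower (darker).
ISO: 5000 → 4000 → 3200 → 2500 → 2000 → 1600 → 1250 → 1000 — 2 1/3 stops dropped (darker).
Net so far: 2 1/3 stops darker. Shutter speed: 1/1600 → 1/1250 → 1/1000 → 1/800 → 1/640 → 1/500 → 1/400 → 1/320.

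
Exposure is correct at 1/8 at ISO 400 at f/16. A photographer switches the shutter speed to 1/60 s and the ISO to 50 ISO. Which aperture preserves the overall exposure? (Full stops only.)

Shutter speed: 1/8 → 1/15 → 1/30 → 1/60 — 3 stops shorter (darker).
ISO: 400 → 200 → 100 → 50 — 3 stops dropped (darker).
Net change so far: 6 stops darker. Offset with the aperture: f/16 → f/11 → f/8 → f/5.6 → f/4 → f/2.8 → f/2.

f/2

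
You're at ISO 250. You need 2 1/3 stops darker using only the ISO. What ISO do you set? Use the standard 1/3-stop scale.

ISO 50

ISO: 250 → 200 → 160 → 125 → 100 → 80 → 64 → 50 — 2 1/3 stops dropped (darker).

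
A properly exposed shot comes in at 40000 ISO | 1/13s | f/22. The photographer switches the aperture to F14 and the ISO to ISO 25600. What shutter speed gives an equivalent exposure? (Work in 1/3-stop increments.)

1/20s

Aperture: f/22 → f/20 → f/18 → f/16 → f/14 — 1 1/3 stops larger aperture (brighter).
ISO: 40000 → 32000 → 25600 — 2/3 stop dropped (darker).
Net change so far: 2/3 stop brighter. Offset with the shutter speed: 1/13 → 1/15 → 1/20.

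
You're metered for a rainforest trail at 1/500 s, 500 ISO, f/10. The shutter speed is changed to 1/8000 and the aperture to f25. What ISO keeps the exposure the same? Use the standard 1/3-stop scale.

ISO 51200

Shutter speed: 1/500 → 1/640 → 1/800 → 1/1000 → 1/1250 → 1/1600 → 1/2000 → 1/2500 → 1/3200 → 1/4000 → 1/5000 → 1/6400 → 1/8000 — 4 stops faster (darker).
Aperture: f/10 → f/11 → f/13 → f/14 → f/16 → f/18 → f/20 → f/22 → f/25 — 2 2/3 stops stopped down (darker).
Net change so far: 6 2/3 stops darker. Offset with the ISO: 500 → 640 → 800 → 1000 → 1250 → 1600 → 2000 → 2500 → 3200 → 4000 → 5000 → 6400 → 8000 → 10000 → 12800 → 16000 → 20000 → 25600 → 32000 → 40000 → 51200.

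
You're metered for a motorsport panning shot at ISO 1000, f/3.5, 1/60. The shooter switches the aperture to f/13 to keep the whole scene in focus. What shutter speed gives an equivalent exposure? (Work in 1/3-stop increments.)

1/5s

Aperture: f/3.5 → f/4 → f/4.5 → f/5 → f/5.6 → f/6.3 → f/7.1 → f/8 → f/9 → f/10 → f/11 → f/13 — 3 2/3 stops narrower (darker).
Need 3 2/3 stops brighter from the shutter speed: 1/60 → 1/50 → 1/40 → 1/30 → 1/25 → 1/20 → 1/15 → 1/13 → 1/10 → 1/8 → 1/6 → 1/5.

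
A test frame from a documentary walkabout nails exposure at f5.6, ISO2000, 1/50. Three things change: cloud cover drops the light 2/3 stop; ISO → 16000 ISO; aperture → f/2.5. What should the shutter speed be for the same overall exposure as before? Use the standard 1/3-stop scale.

1/1250s

Scene light: 2/3 stop darker.
ISO: 2000 → 2500 → 3200 → 4000 → 5000 → 6400 → 8000 → 10000 → 12800 → 16000 — 3 stops raised (brighter).
Aperture: f/5.6 → f/5 → f/4.5 → f/4 → f/3.5 → f/3.2 → f/2.8 → f/2.5 — 2 1/3 stops wider (brighter).
Net so far: 4 2/3 stops brighter. Shutter speed: 1/50 → 1/60 → 1/80 → 1/100 → 1/125 → 1/160 → 1/200 → 1/250 → 1/320 → 1/400 → 1/500 → 1/640 → 1/800 → 1/1000 → 1/1250.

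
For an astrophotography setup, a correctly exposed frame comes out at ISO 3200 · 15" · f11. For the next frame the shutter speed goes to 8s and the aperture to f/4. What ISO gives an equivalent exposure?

Shutter speed: 15 → 8 — 1 stop faster (darker).
Aperture: f/11 → f/8 → f/5.6 → f/4 — 3 stops larger aperture (brighter).
Net change so far: 2 stops brighter. Offset with the ISO: 3200 → 1600 → 800.

ISO 800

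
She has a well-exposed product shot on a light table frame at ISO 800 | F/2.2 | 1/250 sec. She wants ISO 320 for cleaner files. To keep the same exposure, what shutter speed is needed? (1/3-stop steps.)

ISO: 800 → 640 → 500 → 400 → 320 — 1 1/3 stops lower (darker).
Need 1 1/3 stops brighter from the shutter speed: 1/250 → 1/200 → 1/160 → 1/125 → 1/100.

1/100s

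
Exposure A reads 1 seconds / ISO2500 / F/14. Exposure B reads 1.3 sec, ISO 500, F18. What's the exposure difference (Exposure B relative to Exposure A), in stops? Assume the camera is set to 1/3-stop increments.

2 2/3 stops darker

Aperture: f/14 → f/16 → f/18 — 2/3 stop narrower (darker).
Shutter speed: 1 → 1.3 — 1/3 stop slower (brighter).
ISO: 2500 → 2000 → 1600 → 1250 → 1000 → 800 → 640 → 500 — 2 1/3 stops dropped (darker).
Net: −2/3 +1/3 −2 1/3 = −2 2/3 stops.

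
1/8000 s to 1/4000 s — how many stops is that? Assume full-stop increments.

1/8000 → 1/4000 — count the steps: 1 stop.

1 stop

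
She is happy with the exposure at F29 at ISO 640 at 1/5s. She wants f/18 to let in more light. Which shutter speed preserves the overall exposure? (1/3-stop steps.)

Aperture: f/29 → f/25 → f/22 → f/20 → f/18 — 1 1/3 stops opened up (brighter).
Need 1 1/3 stops darker from the shutter speed: 1/5 → 1/6 → 1/8 → 1/10 → 1/13.

1/13s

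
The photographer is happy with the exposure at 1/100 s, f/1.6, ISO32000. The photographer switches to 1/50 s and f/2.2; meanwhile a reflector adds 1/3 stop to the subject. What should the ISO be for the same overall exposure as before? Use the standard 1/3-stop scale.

Scene light: 1/3 stop brighter.
Shutter speed: 1/100 → 1/80 → 1/60 → 1/50 — 1 stop slower (brighter).
Aperture: f/1.6 → f/1.8 → f/2 → f/2.2 — 1 stop stopped down (darker).
Net so far: 1/3 stop brighter. ISO: 32000 → 25600.

ISO 25600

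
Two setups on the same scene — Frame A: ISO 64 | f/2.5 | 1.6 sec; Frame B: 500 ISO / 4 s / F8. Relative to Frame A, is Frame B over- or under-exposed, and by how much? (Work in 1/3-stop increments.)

Aperture: f/2.5 → f/2.8 → f/3.2 → f/3.5 → f/4 → f/4.5 → f/5 → f/5.6 → f/6.3 → f/7.1 → f/8 — 3 1/3 stops smaller aperture (darker).
Shutter speed: 1.6 → 2 → 2.5 → 3.2 → 4 — 1 1/3 stops longer (brighter).
ISO: 64 → 80 → 100 → 125 → 160 → 200 → 250 → 320 → 400 → 500 — 3 stops higher (brighter).
Net: −3 1/3 +1 1/3 +3 = +1 stop.

1 stop brighter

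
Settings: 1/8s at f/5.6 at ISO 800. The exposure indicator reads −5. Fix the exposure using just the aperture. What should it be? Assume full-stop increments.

f/1.0

Underexposed by 5 stops → need 5 stops brighter.
Aperture: f/5.6 → f/4 → f/2.8 → f/2 → f/1.4 → f/1.0.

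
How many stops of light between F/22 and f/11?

f/22 → f/16 → f/11 — count the steps: 2 stops.

2 stops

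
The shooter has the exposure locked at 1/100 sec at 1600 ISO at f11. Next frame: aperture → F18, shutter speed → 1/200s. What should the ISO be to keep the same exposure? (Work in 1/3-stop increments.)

Aperture: f/11 → f/13 → f/14 → f/16 → f/18 — 1 1/3 stops stopped down (darker).
Shutter speed: 1/100 → 1/125 → 1/160 → 1/200 — 1 stop faster (darker).
Net change so far: 2 1/3 stops darker. Offset with the ISO: 1600 → 2000 → 2500 → 3200 → 4000 → 5000 → 6400 → 8000.

ISO 8000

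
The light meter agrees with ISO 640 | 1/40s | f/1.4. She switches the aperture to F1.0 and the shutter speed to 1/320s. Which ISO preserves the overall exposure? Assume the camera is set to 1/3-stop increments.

ISO 2500

Aperture: f/1.4 → f/1.2 → f/1.1 → f/1.0 — 1 stop opened up (brighter).
Shutter speed: 1/40 → 1/50 → 1/60 → 1/80 → 1/100 → 1/125 → 1/160 → 1/200 → 1/250 → 1/320 — 3 stops faster (darker).
Net change so far: 2 stops darker. Offset with the ISO: 640 → 800 → 1000 → 1250 → 1600 → 2000 → 2500.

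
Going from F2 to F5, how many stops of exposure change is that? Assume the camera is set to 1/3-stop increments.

f/2 → f/2.2 → f/2.5 → f/2.8 → f/3.2 → f/3.5 → f/4 → f/4.5 → f/5 — count the steps: 8 third-stops = 2 2/3 stops.

2 2/3 stops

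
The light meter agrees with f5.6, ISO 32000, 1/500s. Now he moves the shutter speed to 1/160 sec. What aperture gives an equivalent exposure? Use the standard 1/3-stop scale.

Shutter speed: 1/500 → 1/400 → 1/320 → 1/250 → 1/200 → 1/160 — 1 2/3 stops slower (brighter).
Need 1 2/3 stops darker from the aperture: f/5.6 → f/6.3 → f/7.1 → f/8 → f/9 → f/10.

f/10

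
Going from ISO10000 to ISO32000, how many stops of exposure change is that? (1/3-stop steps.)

10000 → 12800 → 16000 → 20000 → 25600 → 32000 — count the steps: 5 third-stops = 1 2/3 stops.

1 2/3 stops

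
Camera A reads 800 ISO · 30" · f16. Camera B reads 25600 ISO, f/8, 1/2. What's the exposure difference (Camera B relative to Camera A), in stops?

1 stop brighter

Aperture: f/16 → f/11 → f/8 — 2 stops larger aperture (brighter).
Shutter speed: 30 → 15 → 8 → 4 → 2 → 1 → 1/2 — 6 stops shorter (darker).
ISO: 800 → 1600 → 3200 → 6400 → 12800 → 25600 — 5 stops raised (brighter).
Net: +2 −6 +5 = +1 stop.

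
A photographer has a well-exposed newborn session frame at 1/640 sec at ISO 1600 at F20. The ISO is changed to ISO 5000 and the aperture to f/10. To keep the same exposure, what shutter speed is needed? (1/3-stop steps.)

ISO: 1600 → 2000 → 2500 → 3200 → 4000 → 5000 — 1 2/3 stops raised (brighter).
Aperture: f/20 → f/18 → f/16 → f/14 → f/13 → f/11 → f/10 — 2 stops opened up (brighter).
Net change so far: 3 2/3 stops brighter. Offset with the shutter speed: 1/640 → 1/800 → 1/1000 → 1/1250 → 1/1600 → 1/2000 → 1/2500 → 1/3200 → 1/4000 → 1/5000 → 1/6400 → 1/8000.

1/8000s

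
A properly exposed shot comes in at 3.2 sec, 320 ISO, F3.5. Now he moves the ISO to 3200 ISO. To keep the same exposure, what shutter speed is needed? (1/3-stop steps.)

0.3 s

ISO: 320 → 400 → 500 → 640 → 800 → 1000 → 1250 → 1600 → 2000 → 2500 → 3200 — 3 1/3 stops higher (brighter).
Need 3 1/3 stops darker from the shutter speed: 3.2 → 2.5 → 2 → 1.6 → 1.3 → 1 → 0.8 → 0.6 → 0.5 → 0.4 → 0.3.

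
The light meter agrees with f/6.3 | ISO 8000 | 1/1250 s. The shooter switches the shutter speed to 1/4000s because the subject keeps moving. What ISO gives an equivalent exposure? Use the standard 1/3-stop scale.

Shutter speed: 1/1250 → 1/1600 → 1/2000 → 1/2500 → 1/3200 → 1/4000 — 1 2/3 stops faster (darker).
Need 1 2/3 stops brighter from the ISO: 8000 → 10000 → 12800 → 16000 → 20000 → 25600.

ISO 25600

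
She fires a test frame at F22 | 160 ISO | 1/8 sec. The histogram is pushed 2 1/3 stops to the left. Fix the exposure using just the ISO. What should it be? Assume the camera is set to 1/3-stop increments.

ISO 800

Underexposed by 2 1/3 stops → need 2 1/3 stops brighter.
ISO: 160 → 200 → 250 → 320 → 400 → 500 → 640 → 800.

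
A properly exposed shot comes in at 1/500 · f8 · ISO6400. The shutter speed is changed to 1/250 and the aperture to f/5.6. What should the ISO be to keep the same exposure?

ISO 1600

Shutter speed: 1/500 → 1/250 — 1 stop longer (brighter).
Aperture: f/8 → f/5.6 — 1 stop wider (brighter).
Net change so far: 2 stops brighter. Offset with the ISO: 6400 → 3200 → 1600.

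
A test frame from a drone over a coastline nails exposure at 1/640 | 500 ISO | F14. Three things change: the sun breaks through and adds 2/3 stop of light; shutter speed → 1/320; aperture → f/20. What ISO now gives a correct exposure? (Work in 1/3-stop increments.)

Scene light: 2/3 stop brighter.
Shutter speed: 1/640 → 1/500 → 1/400 → 1/320 — 1 stop longer (brighter).
Aperture: f/14 → f/16 → f/18 → f/20 — 1 stop smaller aperture (darker).
Net so far: 2/3 stop brighter. ISO: 500 → 400 → 320.

ISO 320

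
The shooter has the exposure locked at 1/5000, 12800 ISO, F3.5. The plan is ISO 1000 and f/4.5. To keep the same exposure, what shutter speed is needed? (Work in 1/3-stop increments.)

ISO: 12800 → 10000 → 8000 → 6400 → 5000 → 4000 → 3200 → 2500 → 2000 → 1600 → 1250 → 1000 — 3 2/3 stops lower (darker).
Aperture: f/3.5 → f/4 → f/4.5 — 2/3 stop narrower (darker).
Net change so far: 4 1/3 stops darker. Offset with the shutter speed: 1/5000 → 1/4000 → 1/3200 → 1/2500 → 1/2000 → 1/1600 → 1/1250 → 1/1000 → 1/800 → 1/640 → 1/500 → 1/400 → 1/320 → 1/250.

1/250s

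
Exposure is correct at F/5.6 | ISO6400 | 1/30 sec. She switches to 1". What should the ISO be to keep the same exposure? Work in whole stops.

Shutter speed: 1/30 → 1/15 → 1/8 → 1/4 → 1/2 → 1 — 5 stops slower (brighter).
Need 5 stops darker from the ISO: 6400 → 3200 → 1600 → 800 → 400 → 200.

ISO 200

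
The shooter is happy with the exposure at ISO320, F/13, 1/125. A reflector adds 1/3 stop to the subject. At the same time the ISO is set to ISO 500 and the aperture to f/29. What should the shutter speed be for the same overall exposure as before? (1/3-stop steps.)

1/50s

Scene light: 1/3 stop brighter.
ISO: 320 → 400 → 500 — 2/3 stop raised (brighter).
Aperture: f/13 → f/14 → f/16 → f/18 → f/20 → f/22 → f/25 → f/29 — 2 1/3 stops smaller aperture (darker).
Net so far: 1 1/3 stops darker. Shutter speed: 1/125 → 1/100 → 1/80 → 1/60 → 1/50.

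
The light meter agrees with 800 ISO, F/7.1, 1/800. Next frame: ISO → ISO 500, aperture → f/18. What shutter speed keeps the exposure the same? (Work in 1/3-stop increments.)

1/80s

ISO: 800 → 640 → 500 — 2/3 stop lower (darker).
Aperture: f/7.1 → f/8 → f/9 → f/10 → f/11 → f/13 → f/14 → f/16 → f/18 — 2 2/3 stops smaller aperture (darker).
Net change so far: 3 1/3 stops darker. Offset with the shutter speed: 1/800 → 1/640 → 1/500 → 1/400 → 1/320 → 1/250 → 1/200 → 1/160 → 1/125 → 1/100 → 1/80.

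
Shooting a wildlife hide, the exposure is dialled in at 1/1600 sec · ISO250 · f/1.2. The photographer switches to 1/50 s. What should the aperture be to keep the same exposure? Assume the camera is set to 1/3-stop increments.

f/7.1

Shutter speed: 1/1600 → 1/1250 → 1/1000 → 1/800 → 1/640 → 1/500 → 1/400 → 1/320 → 1/250 → 1/200 → 1/160 → 1/125 → 1/100 → 1/80 → 1/60 → 1/50 — 5 stops longer (brighter).
Need 5 stops darker from the aperture: f/1.2 → f/1.4 → f/1.6 → f/1.8 → f/2 → f/2.2 → f/2.5 → f/2.8 → f/3.2 → f/3.5 → f/4 → f/4.5 → f/5 → f/5.6 → f/6.3 → f/7.1.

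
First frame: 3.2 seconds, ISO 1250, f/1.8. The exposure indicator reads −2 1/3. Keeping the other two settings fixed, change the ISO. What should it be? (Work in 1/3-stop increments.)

Underexposed by 2 1/3 stops → need 2 1/3 stops brighter.
ISO: 1250 → 1600 → 2000 → 2500 → 3200 → 4000 → 5000 → 6400.

ISO 6400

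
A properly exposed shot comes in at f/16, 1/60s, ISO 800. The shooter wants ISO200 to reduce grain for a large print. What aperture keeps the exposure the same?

ISO: 800 → 400 → 200 — 2 stops dropped (darker).
Need 2 stops brighter from the aperture: f/16 → f/11 → f/8.

f/8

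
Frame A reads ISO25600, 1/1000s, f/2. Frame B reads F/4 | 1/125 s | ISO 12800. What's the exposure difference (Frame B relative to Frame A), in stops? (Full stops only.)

same exposure (0 stops)

Aperture: f/2 → f/2.8 → f/4 — 2 stops narrower (darker).
Shutter speed: 1/1000 → 1/500 → 1/250 → 1/125 — 3 stops slower (brighter).
ISO: 25600 → 12800 — 1 stop dropped (darker).
Net: −2 +3 −1 = 0 stops.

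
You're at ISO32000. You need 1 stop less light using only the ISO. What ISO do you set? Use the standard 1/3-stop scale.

ISO: 32000 → 25600 → 20000 → 16000 — 1 stop lower (darker).

ISO 16000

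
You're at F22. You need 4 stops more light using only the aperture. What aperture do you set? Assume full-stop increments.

Aperture: f/22 → f/16 → f/11 → f/8 → f/5.6 — 4 stops opened up (brighter).

f/5.6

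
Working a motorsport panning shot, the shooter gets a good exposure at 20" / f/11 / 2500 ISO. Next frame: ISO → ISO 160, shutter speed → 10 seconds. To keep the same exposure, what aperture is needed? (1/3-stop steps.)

f/2

ISO: 2500 → 2000 → 1600 → 1250 → 1000 → 800 → 640 → 500 → 400 → 320 → 250 → 200 → 160 — 4 stops lower (darker).
Shutter speed: 20 → 15 → 13 → 10 — 1 stop faster (darker).
Net change so far: 5 stops darker. Offset with the aperture: f/11 → f/10 → f/9 → f/8 → f/7.1 → f/6.3 → f/5.6 → f/5 → f/4.5 → f/4 → f/3.5 → f/3.2 → f/2.8 → f/2.5 → f/2.2 → f/2.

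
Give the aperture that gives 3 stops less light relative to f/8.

f/22

Aperture: f/8 → f/11 → f/16 → f/22 — 3 stops narrower (darker).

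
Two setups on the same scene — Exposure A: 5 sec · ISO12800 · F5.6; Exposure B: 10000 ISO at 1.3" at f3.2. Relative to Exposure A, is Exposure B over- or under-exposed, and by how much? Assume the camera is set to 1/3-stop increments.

2/3 stop darker

Aperture: f/5.6 → f/5 → f/4.5 → f/4 → f/3.5 → f/3.2 — 1 2/3 stops wider (brighter).
Shutter speed: 5 → 4 → 3.2 → 2.5 → 2 → 1.6 → 1.3 — 2 stops shorter (darker).
ISO: 12800 → 10000 — 1/3 stop lower (darker).
Net: +1 2/3 −2 −1/3 = −2/3 stops.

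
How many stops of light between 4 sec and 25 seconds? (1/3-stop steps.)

2 2/3 stops

4 → 5 → 6 → 8 → 10 → 13 → 15 → 20 → 25 — count the steps: 8 third-stops = 2 2/3 stops.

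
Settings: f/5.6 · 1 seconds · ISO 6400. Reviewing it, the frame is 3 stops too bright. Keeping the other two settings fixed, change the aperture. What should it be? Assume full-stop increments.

Overexposed by 3 stops → need 3 stops darker.
Aperture: f/5.6 → f/8 → f/11 → f/16.

f/16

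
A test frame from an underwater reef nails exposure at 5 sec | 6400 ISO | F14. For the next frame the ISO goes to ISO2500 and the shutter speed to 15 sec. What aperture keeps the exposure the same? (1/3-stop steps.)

f/16

ISO: 6400 → 5000 → 4000 → 3200 → 2500 — 1 1/3 stops dropped (darker).
Shutter speed: 5 → 6 → 8 → 10 → 13 → 15 — 1 2/3 stops longer (brighter).
Net change so far: 1/3 stop brighter. Offset with the aperture: f/14 → f/16.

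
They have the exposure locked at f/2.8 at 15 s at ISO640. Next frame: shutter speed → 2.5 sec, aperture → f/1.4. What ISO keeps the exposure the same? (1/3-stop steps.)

Shutter speed: 15 → 13 → 10 → 8 → 6 → 5 → 4 → 3.2 → 2.5 — 2 2/3 stops faster (darker).
Aperture: f/2.8 → f/2.5 → f/2.2 → f/2 → f/1.8 → f/1.6 → f/1.4 — 2 stops wider (brighter).
Net change so far: 2/3 stop darker. Offset with the ISO: 640 → 800 → 1000.

ISO 1000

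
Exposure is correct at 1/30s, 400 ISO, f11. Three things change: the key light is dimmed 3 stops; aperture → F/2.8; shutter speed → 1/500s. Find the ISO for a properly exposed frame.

Scene light: 3 stops darker.
Aperture: f/11 → f/8 → f/5.6 → f/4 → f/2.8 — 4 stops wider (brighter).
Shutter speed: 1/30 → 1/60 → 1/125 → 1/250 → 1/500 — 4 stops shorter (darker).
Net so far: 3 stops darker. ISO: 400 → 800 → 1600 → 3200.

ISO 3200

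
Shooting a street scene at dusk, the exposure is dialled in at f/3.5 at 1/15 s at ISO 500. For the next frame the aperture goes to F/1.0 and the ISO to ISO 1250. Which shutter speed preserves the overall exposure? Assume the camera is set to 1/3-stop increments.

Aperture: f/3.5 → f/3.2 → f/2.8 → f/2.5 → f/2.2 → f/2 → f/1.8 → f/1.6 → f/1.4 → f/1.2 → f/1.1 → f/1.0 — 3 2/3 stops wider (brighter).
ISO: 500 → 640 → 800 → 1000 → 1250 — 1 1/3 stops higher (brighter).
Net change so far: 5 stops brighter. Offset with the shutter speed: 1/15 → 1/20 → 1/25 → 1/30 → 1/40 → 1/50 → 1/60 → 1/80 → 1/100 → 1/125 → 1/160 → 1/200 → 1/250 → 1/320 → 1/400 → 1/500.

1/500s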